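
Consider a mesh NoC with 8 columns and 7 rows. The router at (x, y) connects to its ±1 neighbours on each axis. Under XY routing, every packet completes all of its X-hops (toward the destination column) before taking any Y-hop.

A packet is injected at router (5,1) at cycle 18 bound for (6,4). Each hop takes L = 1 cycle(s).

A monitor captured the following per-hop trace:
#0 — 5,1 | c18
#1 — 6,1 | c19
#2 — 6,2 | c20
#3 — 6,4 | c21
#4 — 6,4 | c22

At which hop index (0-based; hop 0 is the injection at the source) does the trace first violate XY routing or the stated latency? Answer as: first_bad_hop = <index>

check 1→ d=(1,0) cyc+1: ok
check 2→ d=(0,1) cyc+1: ok
check 3→ d=(0,2) cyc+1: BAD: non-unit step

first_bad_hop = 3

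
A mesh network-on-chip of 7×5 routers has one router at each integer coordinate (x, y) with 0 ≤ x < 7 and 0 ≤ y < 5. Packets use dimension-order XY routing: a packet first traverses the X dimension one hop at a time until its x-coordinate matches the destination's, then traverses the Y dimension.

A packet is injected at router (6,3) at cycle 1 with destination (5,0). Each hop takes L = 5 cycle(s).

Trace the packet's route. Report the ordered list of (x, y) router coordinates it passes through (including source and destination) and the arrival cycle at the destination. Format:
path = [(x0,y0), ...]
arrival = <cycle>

[0] x=6 y=3 t=1
[1] x=5 y=3 t=6 →W
[2] x=5 y=2 t=11 →S
[3] x=5 y=1 t=16 →S
[4] x=5 y=0 t=21 →S

path = [(6,3), (5,3), (5,2), (5,1), (5,0)]
arrival = 21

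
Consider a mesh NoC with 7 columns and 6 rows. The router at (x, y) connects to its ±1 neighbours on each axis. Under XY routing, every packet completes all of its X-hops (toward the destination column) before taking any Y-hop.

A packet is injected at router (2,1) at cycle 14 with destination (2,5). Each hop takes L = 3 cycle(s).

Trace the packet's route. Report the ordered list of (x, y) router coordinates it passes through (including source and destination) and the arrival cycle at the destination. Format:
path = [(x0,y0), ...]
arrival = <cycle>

#0 — 2,1 | c14
#1 — 2,2 | c17 | N
#2 — 2,3 | c20 | N
#3 — 2,4 | c23 | N
#4 — 2,5 | c26 | N

path = [(2,1), (2,2), (2,3), (2,4), (2,5)]
arrival = 26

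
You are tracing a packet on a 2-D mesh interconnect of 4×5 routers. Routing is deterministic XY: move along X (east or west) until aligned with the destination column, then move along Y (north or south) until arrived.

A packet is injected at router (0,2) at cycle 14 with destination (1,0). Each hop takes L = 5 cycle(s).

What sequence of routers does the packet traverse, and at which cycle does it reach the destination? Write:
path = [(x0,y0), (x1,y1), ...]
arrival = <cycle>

path = [(0,2), (1,2), (1,1), (1,0)]
arrival = 29

t=14: at (0,2)
t=19: at (1,2) after E
t=24: at (1,1) after S
t=29: at (1,0) after S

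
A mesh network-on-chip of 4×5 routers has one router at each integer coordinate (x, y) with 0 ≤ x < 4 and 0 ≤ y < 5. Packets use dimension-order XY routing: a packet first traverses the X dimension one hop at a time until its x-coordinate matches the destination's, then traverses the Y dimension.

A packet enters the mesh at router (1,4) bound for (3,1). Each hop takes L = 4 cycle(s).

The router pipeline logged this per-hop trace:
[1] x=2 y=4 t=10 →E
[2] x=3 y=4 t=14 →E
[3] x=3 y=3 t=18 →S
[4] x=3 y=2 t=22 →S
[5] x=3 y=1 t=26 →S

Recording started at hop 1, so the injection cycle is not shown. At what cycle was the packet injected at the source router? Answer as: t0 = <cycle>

Hop 1 reached at cycle 10; hop k is at t0 + k·L.
So t0 = 10 − 1·4 = 6.

t0 = 6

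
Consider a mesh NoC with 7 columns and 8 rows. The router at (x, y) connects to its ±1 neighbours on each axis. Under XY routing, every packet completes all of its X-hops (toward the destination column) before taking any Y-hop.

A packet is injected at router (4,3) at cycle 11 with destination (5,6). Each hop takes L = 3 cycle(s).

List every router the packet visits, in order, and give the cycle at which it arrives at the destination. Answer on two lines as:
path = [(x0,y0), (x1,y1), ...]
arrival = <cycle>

path = [(4,3), (5,3), (5,4), (5,5), (5,6)]
arrival = 23

[0] x=4 y=3 t=11
[1] x=5 y=3 t=14 →E
[2] x=5 y=4 t=17 →N
[3] x=5 y=5 t=20 →N
[4] x=5 y=6 t=23 →N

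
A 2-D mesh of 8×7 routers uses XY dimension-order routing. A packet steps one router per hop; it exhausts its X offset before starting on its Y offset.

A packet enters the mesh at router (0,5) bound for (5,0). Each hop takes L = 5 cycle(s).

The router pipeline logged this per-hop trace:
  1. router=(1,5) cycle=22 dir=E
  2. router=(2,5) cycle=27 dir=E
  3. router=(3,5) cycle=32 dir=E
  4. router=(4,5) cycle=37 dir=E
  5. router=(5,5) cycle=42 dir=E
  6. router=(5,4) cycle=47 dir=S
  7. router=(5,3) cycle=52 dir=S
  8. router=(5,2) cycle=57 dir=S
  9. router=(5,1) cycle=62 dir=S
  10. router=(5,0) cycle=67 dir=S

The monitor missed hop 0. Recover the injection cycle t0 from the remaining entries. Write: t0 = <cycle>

t0 = 17

The first recorded entry is hop 1 at cycle 22.
Therefore t0 = 22 − L = 17.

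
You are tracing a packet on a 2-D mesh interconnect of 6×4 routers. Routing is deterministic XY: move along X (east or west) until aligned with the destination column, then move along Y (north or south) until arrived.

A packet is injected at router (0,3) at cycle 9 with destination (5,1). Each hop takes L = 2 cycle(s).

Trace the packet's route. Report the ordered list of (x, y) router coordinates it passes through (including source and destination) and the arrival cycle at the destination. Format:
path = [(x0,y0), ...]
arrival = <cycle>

src (0,3)  cyc=9
E→(1,3)  cyc=11
E→(2,3)  cyc=13
E→(3,3)  cyc=15
E→(4,3)  cyc=17
E→(5,3)  cyc=19
S→(5,2)  cyc=21
S→(5,1)  cyc=23

path = [(0,3), (1,3), (2,3), (3,3), (4,3), (5,3), (5,2), (5,1)]
arrival = 23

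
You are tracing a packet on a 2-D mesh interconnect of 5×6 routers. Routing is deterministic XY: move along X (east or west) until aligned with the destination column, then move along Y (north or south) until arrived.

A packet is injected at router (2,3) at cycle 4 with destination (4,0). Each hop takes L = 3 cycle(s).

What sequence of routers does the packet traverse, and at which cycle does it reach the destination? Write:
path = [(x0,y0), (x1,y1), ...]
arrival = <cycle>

path = [(2,3), (3,3), (4,3), (4,2), (4,1), (4,0)]
arrival = 19

  0. router=(2,3) cycle=4 (inject)
  1. router=(3,3) cycle=7 dir=E
  2. router=(4,3) cycle=10 dir=E
  3. router=(4,2) cycle=13 dir=S
  4. router=(4,1) cycle=16 dir=S
  5. router=(4,0) cycle=19 dir=S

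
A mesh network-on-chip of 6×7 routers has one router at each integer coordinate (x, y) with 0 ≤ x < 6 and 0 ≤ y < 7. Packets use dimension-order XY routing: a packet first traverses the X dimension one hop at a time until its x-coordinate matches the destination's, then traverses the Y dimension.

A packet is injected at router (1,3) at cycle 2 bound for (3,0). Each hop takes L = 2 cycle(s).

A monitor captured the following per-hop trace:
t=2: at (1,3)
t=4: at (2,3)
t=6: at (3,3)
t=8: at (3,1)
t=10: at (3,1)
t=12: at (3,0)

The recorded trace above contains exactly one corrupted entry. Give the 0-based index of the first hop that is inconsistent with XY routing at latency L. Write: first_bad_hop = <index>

hop 1: step (+1,+0), +2 cyc — ok
hop 2: step (+1,+0), +2 cyc — ok
hop 3: step (+0,-2), +2 cyc — BAD: non-unit step

first_bad_hop = 3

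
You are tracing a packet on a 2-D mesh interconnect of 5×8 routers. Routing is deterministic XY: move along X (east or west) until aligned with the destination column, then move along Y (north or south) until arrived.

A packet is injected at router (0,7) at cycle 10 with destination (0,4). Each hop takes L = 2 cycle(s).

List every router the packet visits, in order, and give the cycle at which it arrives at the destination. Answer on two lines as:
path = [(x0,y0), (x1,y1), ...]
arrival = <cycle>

hop 0: (0,7) @ cyc 10
hop 1: (0,6) @ cyc 12  [S]
hop 2: (0,5) @ cyc 14  [S]
hop 3: (0,4) @ cyc 16  [S]

path = [(0,7), (0,6), (0,5), (0,4)]
arrival = 16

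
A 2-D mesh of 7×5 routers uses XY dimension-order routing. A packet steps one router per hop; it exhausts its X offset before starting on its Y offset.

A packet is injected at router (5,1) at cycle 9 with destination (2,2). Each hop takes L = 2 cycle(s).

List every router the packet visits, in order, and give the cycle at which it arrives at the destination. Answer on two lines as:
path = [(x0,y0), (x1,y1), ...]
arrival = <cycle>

#0 — 5,1 | c9
#1 — 4,1 | c11 | W
#2 — 3,1 | c13 | W
#3 — 2,1 | c15 | W
#4 — 2,2 | c17 | N

path = [(5,1), (4,1), (3,1), (2,1), (2,2)]
arrival = 17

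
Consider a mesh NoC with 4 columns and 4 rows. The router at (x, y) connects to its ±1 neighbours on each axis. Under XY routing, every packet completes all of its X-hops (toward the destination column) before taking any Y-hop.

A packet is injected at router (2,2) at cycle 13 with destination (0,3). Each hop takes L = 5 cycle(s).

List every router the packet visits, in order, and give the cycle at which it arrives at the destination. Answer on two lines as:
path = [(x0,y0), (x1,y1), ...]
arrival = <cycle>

t=13: at (2,2)
t=18: at (1,2) after W
t=23: at (0,2) after W
t=28: at (0,3) after N

path = [(2,2), (1,2), (0,2), (0,3)]
arrival = 28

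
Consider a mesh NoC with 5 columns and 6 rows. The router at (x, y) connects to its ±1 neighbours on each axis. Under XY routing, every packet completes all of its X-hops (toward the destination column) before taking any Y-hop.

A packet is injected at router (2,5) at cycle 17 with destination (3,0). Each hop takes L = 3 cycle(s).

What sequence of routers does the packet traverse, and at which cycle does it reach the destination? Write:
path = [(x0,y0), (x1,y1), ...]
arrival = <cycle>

t=17: at (2,5)
t=20: at (3,5) after E
t=23: at (3,4) after S
t=26: at (3,3) after S
t=29: at (3,2) after S
t=32: at (3,1) after S
t=35: at (3,0) after S

path = [(2,5), (3,5), (3,4), (3,3), (3,2), (3,1), (3,0)]
arrival = 35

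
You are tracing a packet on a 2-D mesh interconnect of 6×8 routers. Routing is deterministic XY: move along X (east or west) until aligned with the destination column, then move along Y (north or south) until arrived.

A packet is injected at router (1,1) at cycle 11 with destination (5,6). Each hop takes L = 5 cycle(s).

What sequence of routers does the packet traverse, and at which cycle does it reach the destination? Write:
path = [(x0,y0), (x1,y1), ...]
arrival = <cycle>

path = [(1,1), (2,1), (3,1), (4,1), (5,1), (5,2), (5,3), (5,4), (5,5), (5,6)]
arrival = 56

[0] x=1 y=1 t=11
[1] x=2 y=1 t=16 →E
[2] x=3 y=1 t=21 →E
[3] x=4 y=1 t=26 →E
[4] x=5 y=1 t=31 →E
[5] x=5 y=2 t=36 →N
[6] x=5 y=3 t=41 →N
[7] x=5 y=4 t=46 →N
[8] x=5 y=5 t=51 →N
[9] x=5 y=6 t=56 →N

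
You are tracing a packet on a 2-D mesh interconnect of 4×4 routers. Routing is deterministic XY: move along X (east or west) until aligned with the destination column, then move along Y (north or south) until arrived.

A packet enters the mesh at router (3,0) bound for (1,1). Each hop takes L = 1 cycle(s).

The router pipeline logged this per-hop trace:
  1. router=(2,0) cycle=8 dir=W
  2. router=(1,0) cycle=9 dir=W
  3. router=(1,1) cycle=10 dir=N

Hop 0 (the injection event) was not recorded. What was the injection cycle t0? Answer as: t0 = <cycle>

Hop 1 reached at cycle 8; hop k is at t0 + k·L.
So t0 = 8 − 1·1 = 7.

t0 = 7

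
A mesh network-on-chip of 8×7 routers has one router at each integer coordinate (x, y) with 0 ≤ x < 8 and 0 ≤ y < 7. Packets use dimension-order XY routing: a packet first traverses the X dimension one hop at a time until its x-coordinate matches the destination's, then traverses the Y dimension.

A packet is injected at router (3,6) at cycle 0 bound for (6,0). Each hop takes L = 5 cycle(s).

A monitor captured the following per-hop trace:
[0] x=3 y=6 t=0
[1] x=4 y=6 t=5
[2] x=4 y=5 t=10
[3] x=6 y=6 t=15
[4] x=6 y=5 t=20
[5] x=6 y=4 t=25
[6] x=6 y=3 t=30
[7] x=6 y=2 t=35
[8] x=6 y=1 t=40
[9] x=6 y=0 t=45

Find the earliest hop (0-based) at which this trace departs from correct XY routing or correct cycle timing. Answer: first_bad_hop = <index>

[1] (+1,+0) / 5c ⇒ ok
[2] (+0,-1) / 5c ⇒ BAD: Y-move but x=4≠6

first_bad_hop = 2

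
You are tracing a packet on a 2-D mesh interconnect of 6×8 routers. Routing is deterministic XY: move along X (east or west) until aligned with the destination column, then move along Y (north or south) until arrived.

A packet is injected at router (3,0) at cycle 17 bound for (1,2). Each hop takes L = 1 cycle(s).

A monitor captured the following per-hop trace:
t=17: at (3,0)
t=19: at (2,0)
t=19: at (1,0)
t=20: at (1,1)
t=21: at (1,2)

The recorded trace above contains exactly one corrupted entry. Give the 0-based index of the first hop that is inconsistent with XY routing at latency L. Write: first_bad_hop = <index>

first_bad_hop = 1

[1] (-1,+0) / 2c ⇒ BAD: Δcyc=2≠L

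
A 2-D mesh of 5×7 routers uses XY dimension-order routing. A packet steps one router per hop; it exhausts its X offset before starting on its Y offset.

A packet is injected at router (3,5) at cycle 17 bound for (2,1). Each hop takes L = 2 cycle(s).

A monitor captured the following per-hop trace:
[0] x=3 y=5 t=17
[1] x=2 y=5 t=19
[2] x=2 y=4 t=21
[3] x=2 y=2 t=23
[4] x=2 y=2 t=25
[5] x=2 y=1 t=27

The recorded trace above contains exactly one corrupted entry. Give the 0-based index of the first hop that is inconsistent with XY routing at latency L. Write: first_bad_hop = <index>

[1] (-1,+0) / 2c ⇒ ok
[2] (+0,-1) / 2c ⇒ ok
[3] (+0,-2) / 2c ⇒ BAD: non-unit step

first_bad_hop = 3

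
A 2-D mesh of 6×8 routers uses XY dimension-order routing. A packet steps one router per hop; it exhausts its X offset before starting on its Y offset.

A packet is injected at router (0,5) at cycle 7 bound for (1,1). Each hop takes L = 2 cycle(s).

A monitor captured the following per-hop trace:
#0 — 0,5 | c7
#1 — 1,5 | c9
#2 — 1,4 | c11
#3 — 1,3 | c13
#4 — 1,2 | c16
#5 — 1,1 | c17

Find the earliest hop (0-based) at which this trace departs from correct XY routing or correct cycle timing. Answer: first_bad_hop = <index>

hop 1: step (+1,+0), +2 cyc — ok
hop 2: step (+0,-1), +2 cyc — ok
hop 3: step (+0,-1), +2 cyc — ok
hop 4: step (+0,-1), +3 cyc — BAD: Δcyc=3≠L

first_bad_hop = 4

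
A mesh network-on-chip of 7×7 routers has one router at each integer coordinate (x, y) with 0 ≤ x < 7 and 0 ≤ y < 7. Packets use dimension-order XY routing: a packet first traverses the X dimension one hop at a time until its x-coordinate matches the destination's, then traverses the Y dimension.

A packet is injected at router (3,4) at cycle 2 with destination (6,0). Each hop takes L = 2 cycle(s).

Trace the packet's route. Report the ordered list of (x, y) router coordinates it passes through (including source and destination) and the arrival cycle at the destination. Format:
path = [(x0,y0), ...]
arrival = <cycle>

path = [(3,4), (4,4), (5,4), (6,4), (6,3), (6,2), (6,1), (6,0)]
arrival = 16

hop 0: (3,4) @ cyc 2
hop 1: (4,4) @ cyc 4  [E]
hop 2: (5,4) @ cyc 6  [E]
hop 3: (6,4) @ cyc 8  [E]
hop 4: (6,3) @ cyc 10  [S]
hop 5: (6,2) @ cyc 12  [S]
hop 6: (6,1) @ cyc 14  [S]
hop 7: (6,0) @ cyc 16  [S]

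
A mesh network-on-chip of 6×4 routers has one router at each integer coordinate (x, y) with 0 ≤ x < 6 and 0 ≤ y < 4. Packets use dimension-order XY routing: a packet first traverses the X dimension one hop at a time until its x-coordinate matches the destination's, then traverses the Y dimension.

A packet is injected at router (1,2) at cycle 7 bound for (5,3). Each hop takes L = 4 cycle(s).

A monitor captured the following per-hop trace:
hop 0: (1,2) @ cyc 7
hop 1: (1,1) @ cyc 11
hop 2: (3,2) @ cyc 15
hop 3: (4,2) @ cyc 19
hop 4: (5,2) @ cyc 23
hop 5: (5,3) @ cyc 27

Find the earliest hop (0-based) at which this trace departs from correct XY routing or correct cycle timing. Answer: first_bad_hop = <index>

first_bad_hop = 1

check 1→ d=(0,-1) cyc+4: BAD: Y-move but x=1≠5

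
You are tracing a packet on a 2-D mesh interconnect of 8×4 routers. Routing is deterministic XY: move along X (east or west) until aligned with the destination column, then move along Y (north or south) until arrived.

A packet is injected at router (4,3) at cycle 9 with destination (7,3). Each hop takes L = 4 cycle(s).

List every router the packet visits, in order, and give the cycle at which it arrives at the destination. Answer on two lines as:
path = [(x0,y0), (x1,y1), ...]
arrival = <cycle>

path = [(4,3), (5,3), (6,3), (7,3)]
arrival = 21

src (4,3)  cyc=9
E→(5,3)  cyc=13
E→(6,3)  cyc=17
E→(7,3)  cyc=21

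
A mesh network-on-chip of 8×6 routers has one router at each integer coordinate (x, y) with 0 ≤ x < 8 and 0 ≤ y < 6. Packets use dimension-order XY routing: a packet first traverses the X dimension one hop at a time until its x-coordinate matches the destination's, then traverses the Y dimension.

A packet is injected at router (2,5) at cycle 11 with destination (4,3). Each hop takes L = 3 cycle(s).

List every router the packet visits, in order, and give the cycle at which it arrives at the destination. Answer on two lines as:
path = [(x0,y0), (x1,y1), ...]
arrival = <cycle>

hop 0: (2,5) @ cyc 11
hop 1: (3,5) @ cyc 14  [E]
hop 2: (4,5) @ cyc 17  [E]
hop 3: (4,4) @ cyc 20  [S]
hop 4: (4,3) @ cyc 23  [S]

path = [(2,5), (3,5), (4,5), (4,4), (4,3)]
arrival = 23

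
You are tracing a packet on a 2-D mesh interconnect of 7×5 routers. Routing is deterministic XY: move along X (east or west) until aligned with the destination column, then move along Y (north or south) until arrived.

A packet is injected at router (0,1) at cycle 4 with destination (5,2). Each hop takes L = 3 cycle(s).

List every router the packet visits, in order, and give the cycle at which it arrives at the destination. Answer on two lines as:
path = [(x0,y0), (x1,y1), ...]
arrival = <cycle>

  0. router=(0,1) cycle=4 (inject)
  1. router=(1,1) cycle=7 dir=E
  2. router=(2,1) cycle=10 dir=E
  3. router=(3,1) cycle=13 dir=E
  4. router=(4,1) cycle=16 dir=E
  5. router=(5,1) cycle=19 dir=E
  6. router=(5,2) cycle=22 dir=N

path = [(0,1), (1,1), (2,1), (3,1), (4,1), (5,1), (5,2)]
arrival = 22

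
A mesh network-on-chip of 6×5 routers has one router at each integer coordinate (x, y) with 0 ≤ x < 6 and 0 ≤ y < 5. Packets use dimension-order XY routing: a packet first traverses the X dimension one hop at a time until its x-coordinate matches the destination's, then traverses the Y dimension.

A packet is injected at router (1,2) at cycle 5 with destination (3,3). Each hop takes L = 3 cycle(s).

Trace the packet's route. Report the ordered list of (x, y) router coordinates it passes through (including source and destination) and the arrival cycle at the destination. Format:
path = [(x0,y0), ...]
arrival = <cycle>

path = [(1,2), (2,2), (3,2), (3,3)]
arrival = 14

[0] x=1 y=2 t=5
[1] x=2 y=2 t=8 →E
[2] x=3 y=2 t=11 →E
[3] x=3 y=3 t=14 →N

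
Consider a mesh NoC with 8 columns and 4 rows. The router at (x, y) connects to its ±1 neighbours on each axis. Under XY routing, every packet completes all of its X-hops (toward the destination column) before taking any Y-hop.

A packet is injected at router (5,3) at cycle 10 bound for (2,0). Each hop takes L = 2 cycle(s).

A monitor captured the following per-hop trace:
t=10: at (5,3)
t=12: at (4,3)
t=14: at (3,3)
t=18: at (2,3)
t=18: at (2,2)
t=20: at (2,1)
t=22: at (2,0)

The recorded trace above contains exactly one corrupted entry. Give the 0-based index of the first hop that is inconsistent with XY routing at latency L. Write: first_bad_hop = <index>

first_bad_hop = 3

check 1→ d=(-1,0) cyc+2: ok
check 2→ d=(-1,0) cyc+2: ok
check 3→ d=(-1,0) cyc+4: BAD: Δcyc=4≠L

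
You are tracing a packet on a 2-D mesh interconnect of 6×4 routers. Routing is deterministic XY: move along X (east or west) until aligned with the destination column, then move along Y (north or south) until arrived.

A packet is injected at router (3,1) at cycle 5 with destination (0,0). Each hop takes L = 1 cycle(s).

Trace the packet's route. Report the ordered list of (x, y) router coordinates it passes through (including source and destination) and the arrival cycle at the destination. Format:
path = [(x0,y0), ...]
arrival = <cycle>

hop 0: (3,1) @ cyc 5
hop 1: (2,1) @ cyc 6  [W]
hop 2: (1,1) @ cyc 7  [W]
hop 3: (0,1) @ cyc 8  [W]
hop 4: (0,0) @ cyc 9  [S]

path = [(3,1), (2,1), (1,1), (0,1), (0,0)]
arrival = 9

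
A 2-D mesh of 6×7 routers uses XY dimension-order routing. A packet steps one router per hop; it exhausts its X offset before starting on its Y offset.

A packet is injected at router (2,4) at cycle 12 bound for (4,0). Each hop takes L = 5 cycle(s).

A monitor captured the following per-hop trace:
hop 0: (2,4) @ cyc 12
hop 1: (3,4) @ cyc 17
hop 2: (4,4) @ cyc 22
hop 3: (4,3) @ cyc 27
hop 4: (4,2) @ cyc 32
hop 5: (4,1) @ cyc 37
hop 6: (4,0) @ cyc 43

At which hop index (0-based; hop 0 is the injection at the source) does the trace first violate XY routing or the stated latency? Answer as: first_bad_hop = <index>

first_bad_hop = 6

hop 1: step (+1,+0), +5 cyc — ok
hop 2: step (+1,+0), +5 cyc — ok
hop 3: step (+0,-1), +5 cyc — ok
hop 4: step (+0,-1), +5 cyc — ok
hop 5: step (+0,-1), +5 cyc — ok
hop 6: step (+0,-1), +6 cyc — BAD: Δcyc=6≠L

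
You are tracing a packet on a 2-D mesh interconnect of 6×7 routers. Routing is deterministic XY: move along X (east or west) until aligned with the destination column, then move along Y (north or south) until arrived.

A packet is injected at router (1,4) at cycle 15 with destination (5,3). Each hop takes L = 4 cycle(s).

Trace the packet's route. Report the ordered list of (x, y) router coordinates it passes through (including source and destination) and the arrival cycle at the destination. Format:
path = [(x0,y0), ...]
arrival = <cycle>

path = [(1,4), (2,4), (3,4), (4,4), (5,4), (5,3)]
arrival = 35

[0] x=1 y=4 t=15
[1] x=2 y=4 t=19 →E
[2] x=3 y=4 t=23 →E
[3] x=4 y=4 t=27 →E
[4] x=5 y=4 t=31 →E
[5] x=5 y=3 t=35 →S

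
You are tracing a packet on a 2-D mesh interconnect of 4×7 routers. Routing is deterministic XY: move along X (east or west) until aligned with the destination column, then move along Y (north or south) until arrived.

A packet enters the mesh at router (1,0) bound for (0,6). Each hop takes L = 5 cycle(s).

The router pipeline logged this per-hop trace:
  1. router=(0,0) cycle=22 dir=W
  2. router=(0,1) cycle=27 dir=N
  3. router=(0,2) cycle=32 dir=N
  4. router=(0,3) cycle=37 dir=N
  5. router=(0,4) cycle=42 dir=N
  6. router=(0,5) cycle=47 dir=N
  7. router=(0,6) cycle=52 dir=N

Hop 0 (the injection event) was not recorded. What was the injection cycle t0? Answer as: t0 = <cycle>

t0 = 17

Hop 1 reached at cycle 22; hop k is at t0 + k·L.
Subtract one hop: t0 = 22 − 5 = 17.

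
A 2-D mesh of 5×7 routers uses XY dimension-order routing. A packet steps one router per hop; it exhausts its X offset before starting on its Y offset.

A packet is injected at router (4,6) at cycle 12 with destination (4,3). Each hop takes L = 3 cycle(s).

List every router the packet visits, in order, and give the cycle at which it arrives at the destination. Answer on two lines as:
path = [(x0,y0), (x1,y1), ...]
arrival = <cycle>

path = [(4,6), (4,5), (4,4), (4,3)]
arrival = 21

  0. router=(4,6) cycle=12 (inject)
  1. router=(4,5) cycle=15 dir=S
  2. router=(4,4) cycle=18 dir=S
  3. router=(4,3) cycle=21 dir=S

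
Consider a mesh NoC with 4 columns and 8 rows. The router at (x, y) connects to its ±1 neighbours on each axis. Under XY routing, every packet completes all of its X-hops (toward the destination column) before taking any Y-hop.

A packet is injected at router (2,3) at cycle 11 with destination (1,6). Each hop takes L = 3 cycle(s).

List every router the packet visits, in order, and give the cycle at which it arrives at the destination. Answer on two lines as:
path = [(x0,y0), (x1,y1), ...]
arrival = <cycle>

  0. router=(2,3) cycle=11 (inject)
  1. router=(1,3) cycle=14 dir=W
  2. router=(1,4) cycle=17 dir=N
  3. router=(1,5) cycle=20 dir=N
  4. router=(1,6) cycle=23 dir=N

path = [(2,3), (1,3), (1,4), (1,5), (1,6)]
arrival = 23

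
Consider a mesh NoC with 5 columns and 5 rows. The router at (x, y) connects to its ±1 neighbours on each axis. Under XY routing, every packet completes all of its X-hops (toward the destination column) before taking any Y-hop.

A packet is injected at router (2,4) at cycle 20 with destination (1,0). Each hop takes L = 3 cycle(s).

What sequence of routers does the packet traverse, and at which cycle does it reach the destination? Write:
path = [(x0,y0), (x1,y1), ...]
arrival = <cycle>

path = [(2,4), (1,4), (1,3), (1,2), (1,1), (1,0)]
arrival = 35

src (2,4)  cyc=20
W→(1,4)  cyc=23
S→(1,3)  cyc=26
S→(1,2)  cyc=29
S→(1,1)  cyc=32
S→(1,0)  cyc=35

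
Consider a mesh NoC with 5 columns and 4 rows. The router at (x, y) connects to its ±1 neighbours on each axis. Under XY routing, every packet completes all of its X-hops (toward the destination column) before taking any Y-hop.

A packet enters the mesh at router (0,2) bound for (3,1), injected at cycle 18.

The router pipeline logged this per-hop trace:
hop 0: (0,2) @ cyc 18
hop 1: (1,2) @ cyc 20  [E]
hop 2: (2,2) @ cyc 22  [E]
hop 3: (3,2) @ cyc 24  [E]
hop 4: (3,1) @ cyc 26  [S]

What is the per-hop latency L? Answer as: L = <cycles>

L = 2

From hop 0 (18) to hop 1 (20): +2 cycles.
One hop costs L cycles, so L = 2.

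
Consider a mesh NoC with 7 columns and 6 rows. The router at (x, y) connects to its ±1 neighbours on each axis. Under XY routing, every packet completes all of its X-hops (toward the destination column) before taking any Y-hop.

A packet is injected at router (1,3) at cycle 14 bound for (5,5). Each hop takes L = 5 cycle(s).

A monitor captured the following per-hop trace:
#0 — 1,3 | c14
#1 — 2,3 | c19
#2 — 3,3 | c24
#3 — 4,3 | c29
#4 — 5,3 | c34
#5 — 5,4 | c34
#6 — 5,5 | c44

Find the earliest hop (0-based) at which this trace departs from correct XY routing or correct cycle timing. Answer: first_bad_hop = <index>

first_bad_hop = 5

hop 1: step (+1,+0), +5 cyc — ok
hop 2: step (+1,+0), +5 cyc — ok
hop 3: step (+1,+0), +5 cyc — ok
hop 4: step (+1,+0), +5 cyc — ok
hop 5: step (+0,+1), +0 cyc — BAD: Δcyc=0≠L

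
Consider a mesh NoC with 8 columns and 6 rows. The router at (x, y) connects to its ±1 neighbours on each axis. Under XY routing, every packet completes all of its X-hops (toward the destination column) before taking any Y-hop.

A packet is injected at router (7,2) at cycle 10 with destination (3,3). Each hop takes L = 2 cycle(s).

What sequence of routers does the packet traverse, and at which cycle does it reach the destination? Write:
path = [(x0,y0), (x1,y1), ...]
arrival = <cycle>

t=10: at (7,2)
t=12: at (6,2) after W
t=14: at (5,2) after W
t=16: at (4,2) after W
t=18: at (3,2) after W
t=20: at (3,3) after N

path = [(7,2), (6,2), (5,2), (4,2), (3,2), (3,3)]
arrival = 20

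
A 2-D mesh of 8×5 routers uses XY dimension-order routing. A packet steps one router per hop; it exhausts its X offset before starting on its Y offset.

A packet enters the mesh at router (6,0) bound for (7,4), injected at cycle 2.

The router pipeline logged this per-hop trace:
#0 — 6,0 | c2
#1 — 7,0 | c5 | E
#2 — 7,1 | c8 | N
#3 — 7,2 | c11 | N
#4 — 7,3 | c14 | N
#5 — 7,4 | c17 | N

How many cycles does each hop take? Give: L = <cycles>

L = 3

Between hops 0 and 1 the cycle counter advances 5 − 2 = 3.
That increment is L by definition: L = 3.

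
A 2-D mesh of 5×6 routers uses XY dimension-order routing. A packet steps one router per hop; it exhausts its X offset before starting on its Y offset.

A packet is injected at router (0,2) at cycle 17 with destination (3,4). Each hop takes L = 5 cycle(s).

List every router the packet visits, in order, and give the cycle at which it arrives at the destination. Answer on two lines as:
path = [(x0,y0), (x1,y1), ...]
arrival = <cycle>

path = [(0,2), (1,2), (2,2), (3,2), (3,3), (3,4)]
arrival = 42

src (0,2)  cyc=17
E→(1,2)  cyc=22
E→(2,2)  cyc=27
E→(3,2)  cyc=32
N→(3,3)  cyc=37
N→(3,4)  cyc=42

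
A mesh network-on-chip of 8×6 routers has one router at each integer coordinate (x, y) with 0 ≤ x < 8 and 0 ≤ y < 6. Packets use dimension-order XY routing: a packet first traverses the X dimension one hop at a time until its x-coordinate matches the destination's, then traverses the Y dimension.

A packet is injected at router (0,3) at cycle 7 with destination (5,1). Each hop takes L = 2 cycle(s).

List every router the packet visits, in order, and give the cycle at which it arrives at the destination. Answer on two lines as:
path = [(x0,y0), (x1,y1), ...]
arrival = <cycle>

  0. router=(0,3) cycle=7 (inject)
  1. router=(1,3) cycle=9 dir=E
  2. router=(2,3) cycle=11 dir=E
  3. router=(3,3) cycle=13 dir=E
  4. router=(4,3) cycle=15 dir=E
  5. router=(5,3) cycle=17 dir=E
  6. router=(5,2) cycle=19 dir=S
  7. router=(5,1) cycle=21 dir=S

path = [(0,3), (1,3), (2,3), (3,3), (4,3), (5,3), (5,2), (5,1)]
arrival = 21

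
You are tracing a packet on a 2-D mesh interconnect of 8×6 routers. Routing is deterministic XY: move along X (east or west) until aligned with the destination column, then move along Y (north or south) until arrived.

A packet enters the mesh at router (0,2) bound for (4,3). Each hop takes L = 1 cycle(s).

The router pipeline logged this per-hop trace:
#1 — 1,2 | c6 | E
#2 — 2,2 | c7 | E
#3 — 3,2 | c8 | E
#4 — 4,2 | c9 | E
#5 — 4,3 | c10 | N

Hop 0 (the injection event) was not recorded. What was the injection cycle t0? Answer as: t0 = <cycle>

The first recorded entry is hop 1 at cycle 6.
Subtract one hop: t0 = 6 − 1 = 5.

t0 = 5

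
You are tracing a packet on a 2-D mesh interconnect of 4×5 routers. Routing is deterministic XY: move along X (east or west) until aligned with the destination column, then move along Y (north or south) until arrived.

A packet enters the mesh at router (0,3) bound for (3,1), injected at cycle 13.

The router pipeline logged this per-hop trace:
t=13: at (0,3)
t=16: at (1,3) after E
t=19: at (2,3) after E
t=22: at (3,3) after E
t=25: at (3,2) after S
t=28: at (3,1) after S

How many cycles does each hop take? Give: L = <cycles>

L = 3

Δcyc across hop 0→1: 16 − 13 = 3.
Per-hop latency L = Δcyc = 3.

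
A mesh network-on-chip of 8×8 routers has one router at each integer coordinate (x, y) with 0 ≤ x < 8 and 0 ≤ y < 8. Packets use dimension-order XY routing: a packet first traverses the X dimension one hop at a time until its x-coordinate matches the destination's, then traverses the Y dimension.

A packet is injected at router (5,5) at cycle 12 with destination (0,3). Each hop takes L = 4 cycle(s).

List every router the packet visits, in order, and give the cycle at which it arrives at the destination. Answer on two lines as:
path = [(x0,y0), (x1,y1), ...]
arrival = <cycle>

t=12: at (5,5)
t=16: at (4,5) after W
t=20: at (3,5) after W
t=24: at (2,5) after W
t=28: at (1,5) after W
t=32: at (0,5) after W
t=36: at (0,4) after S
t=40: at (0,3) after S

path = [(5,5), (4,5), (3,5), (2,5), (1,5), (0,5), (0,4), (0,3)]
arrival = 40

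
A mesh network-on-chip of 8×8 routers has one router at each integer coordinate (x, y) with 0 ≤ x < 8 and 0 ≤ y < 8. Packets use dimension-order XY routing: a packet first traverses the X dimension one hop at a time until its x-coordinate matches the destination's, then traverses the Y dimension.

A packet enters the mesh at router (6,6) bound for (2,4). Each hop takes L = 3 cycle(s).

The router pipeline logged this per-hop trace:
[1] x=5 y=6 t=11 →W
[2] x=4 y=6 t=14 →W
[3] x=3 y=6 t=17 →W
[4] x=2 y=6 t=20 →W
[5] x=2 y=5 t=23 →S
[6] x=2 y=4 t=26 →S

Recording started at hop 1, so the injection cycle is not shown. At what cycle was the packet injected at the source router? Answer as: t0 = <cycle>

Hop 1 reached at cycle 11; hop k is at t0 + k·L.
Subtract one hop: t0 = 11 − 3 = 8.

t0 = 8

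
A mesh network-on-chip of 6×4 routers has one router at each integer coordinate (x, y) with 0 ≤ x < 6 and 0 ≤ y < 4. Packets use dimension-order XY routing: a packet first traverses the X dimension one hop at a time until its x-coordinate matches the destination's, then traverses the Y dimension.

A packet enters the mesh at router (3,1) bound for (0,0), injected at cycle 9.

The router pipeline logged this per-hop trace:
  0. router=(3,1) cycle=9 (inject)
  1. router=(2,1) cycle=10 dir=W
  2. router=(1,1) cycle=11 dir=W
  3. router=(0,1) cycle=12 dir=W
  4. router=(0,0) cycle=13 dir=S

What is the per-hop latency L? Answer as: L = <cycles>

L = 1

Between hops 0 and 1 the cycle counter advances 10 − 9 = 1.
That increment is L by definition: L = 1.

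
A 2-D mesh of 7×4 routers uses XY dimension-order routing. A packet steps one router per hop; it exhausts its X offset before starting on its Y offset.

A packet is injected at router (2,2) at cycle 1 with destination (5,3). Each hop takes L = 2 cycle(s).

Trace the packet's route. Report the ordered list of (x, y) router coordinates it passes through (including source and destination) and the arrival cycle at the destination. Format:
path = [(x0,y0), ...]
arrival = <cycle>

src (2,2)  cyc=1
E→(3,2)  cyc=3
E→(4,2)  cyc=5
E→(5,2)  cyc=7
N→(5,3)  cyc=9

path = [(2,2), (3,2), (4,2), (5,2), (5,3)]
arrival = 9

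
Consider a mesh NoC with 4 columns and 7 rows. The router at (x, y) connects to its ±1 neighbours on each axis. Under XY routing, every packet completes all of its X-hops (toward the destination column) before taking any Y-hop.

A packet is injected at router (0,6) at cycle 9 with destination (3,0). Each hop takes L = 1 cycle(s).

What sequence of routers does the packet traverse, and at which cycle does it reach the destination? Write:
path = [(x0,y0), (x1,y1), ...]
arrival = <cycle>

  0. router=(0,6) cycle=9 (inject)
  1. router=(1,6) cycle=10 dir=E
  2. router=(2,6) cycle=11 dir=E
  3. router=(3,6) cycle=12 dir=E
  4. router=(3,5) cycle=13 dir=S
  5. router=(3,4) cycle=14 dir=S
  6. router=(3,3) cycle=15 dir=S
  7. router=(3,2) cycle=16 dir=S
  8. router=(3,1) cycle=17 dir=S
  9. router=(3,0) cycle=18 dir=S

path = [(0,6), (1,6), (2,6), (3,6), (3,5), (3,4), (3,3), (3,2), (3,1), (3,0)]
arrival = 18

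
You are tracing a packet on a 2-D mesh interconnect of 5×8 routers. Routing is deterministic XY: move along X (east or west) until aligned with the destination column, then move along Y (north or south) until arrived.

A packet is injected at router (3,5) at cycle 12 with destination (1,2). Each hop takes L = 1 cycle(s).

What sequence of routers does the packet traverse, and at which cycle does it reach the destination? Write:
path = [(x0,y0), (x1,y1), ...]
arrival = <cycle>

t=12: at (3,5)
t=13: at (2,5) after W
t=14: at (1,5) after W
t=15: at (1,4) after S
t=16: at (1,3) after S
t=17: at (1,2) after S

path = [(3,5), (2,5), (1,5), (1,4), (1,3), (1,2)]
arrival = 17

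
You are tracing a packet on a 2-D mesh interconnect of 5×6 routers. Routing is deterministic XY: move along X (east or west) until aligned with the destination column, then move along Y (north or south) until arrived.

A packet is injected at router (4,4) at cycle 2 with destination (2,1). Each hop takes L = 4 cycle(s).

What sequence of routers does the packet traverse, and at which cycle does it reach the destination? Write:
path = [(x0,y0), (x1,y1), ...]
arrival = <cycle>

t=2: at (4,4)
t=6: at (3,4) after W
t=10: at (2,4) after W
t=14: at (2,3) after S
t=18: at (2,2) after S
t=22: at (2,1) after S

path = [(4,4), (3,4), (2,4), (2,3), (2,2), (2,1)]
arrival = 22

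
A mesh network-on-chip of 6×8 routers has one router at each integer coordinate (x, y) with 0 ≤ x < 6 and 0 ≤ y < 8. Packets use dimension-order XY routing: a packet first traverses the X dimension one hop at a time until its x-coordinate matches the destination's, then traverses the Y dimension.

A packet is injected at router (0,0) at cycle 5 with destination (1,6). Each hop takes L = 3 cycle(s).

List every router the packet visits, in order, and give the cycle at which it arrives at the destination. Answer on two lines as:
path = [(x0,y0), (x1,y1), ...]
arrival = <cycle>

t=5: at (0,0)
t=8: at (1,0) after E
t=11: at (1,1) after N
t=14: at (1,2) after N
t=17: at (1,3) after N
t=20: at (1,4) after N
t=23: at (1,5) after N
t=26: at (1,6) after N

path = [(0,0), (1,0), (1,1), (1,2), (1,3), (1,4), (1,5), (1,6)]
arrival = 26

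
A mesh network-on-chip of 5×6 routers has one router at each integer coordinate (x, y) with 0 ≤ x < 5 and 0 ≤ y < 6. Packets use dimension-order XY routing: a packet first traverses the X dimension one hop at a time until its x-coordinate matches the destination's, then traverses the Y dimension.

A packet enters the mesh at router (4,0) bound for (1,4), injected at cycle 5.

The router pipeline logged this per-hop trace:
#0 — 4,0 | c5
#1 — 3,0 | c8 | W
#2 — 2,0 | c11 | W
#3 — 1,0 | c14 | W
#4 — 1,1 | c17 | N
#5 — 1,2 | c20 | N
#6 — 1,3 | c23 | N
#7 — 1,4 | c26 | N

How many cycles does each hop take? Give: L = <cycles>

L = 3

Δcyc across hop 0→1: 8 − 5 = 3.
That increment is L by definition: L = 3.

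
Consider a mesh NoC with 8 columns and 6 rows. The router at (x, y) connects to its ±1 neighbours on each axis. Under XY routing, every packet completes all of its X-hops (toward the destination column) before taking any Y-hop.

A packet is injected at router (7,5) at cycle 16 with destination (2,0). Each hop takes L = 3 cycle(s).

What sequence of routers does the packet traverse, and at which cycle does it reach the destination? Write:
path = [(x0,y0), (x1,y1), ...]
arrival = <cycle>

t=16: at (7,5)
t=19: at (6,5) after W
t=22: at (5,5) after W
t=25: at (4,5) after W
t=28: at (3,5) after W
t=31: at (2,5) after W
t=34: at (2,4) after S
t=37: at (2,3) after S
t=40: at (2,2) after S
t=43: at (2,1) after S
t=46: at (2,0) after S

path = [(7,5), (6,5), (5,5), (4,5), (3,5), (2,5), (2,4), (2,3), (2,2), (2,1), (2,0)]
arrival = 46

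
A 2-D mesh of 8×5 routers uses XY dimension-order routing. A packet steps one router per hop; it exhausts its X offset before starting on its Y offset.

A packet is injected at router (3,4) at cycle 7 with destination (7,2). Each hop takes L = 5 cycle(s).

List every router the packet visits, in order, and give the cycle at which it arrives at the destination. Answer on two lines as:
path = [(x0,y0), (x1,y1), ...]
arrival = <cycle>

path = [(3,4), (4,4), (5,4), (6,4), (7,4), (7,3), (7,2)]
arrival = 37

  0. router=(3,4) cycle=7 (inject)
  1. router=(4,4) cycle=12 dir=E
  2. router=(5,4) cycle=17 dir=E
  3. router=(6,4) cycle=22 dir=E
  4. router=(7,4) cycle=27 dir=E
  5. router=(7,3) cycle=32 dir=S
  6. router=(7,2) cycle=37 dir=S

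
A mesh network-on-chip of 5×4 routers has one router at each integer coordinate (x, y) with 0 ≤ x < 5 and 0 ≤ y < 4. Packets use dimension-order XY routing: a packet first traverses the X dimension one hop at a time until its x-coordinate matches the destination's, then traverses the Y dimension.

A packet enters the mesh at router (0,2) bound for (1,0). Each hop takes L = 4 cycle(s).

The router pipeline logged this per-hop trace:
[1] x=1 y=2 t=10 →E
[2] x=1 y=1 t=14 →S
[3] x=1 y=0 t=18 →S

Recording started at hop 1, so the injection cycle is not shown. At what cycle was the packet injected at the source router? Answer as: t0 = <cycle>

Hop 1 reached at cycle 10; hop k is at t0 + k·L.
t0 = cyc[1] − L = 10 − 4 = 6.

t0 = 6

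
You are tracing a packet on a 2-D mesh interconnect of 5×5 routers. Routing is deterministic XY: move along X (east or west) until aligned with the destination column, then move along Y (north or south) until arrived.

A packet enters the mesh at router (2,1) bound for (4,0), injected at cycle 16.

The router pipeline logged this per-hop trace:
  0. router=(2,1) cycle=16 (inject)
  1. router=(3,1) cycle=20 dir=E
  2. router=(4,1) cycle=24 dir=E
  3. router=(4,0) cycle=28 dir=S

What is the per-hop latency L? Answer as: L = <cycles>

L = 4

cyc[1] − cyc[0] = 20 − 16 = 4.
Each hop adds L, hence L = 4.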